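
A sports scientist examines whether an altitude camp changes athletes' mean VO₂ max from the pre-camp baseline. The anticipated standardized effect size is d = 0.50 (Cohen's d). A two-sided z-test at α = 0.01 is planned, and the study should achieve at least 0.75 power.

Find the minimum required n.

Set Φ(δ − 2.576) = 0.75; then δ − 2.576 = Φ⁻¹(0.75) = 0.674, giving δ = 3.250.
(For δ > 0 the lower-tail rejection region contributes negligibly to power, so the one-term inversion is standard.)
δ = d·√n ⇒ n = (δ/d)² = (3.250 / 0.50)² = 42.26.
Round up to the next whole unit.

n = 43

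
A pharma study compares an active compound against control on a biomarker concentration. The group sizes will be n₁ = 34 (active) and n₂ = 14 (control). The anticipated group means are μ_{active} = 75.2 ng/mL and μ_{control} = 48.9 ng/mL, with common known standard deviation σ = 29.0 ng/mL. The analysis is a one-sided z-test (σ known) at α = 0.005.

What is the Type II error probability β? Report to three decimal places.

Standardized effect: d = |μ_{active} − μ_{control}| / σ = |75.2 − 48.9| / 29.0 = 0.9069
Noncentrality parameter: δ = d / √(1/n₁ + 1/n₂) = 0.9069 / √(1/34 + 1/14) = 2.8559
One-sided α = 0.005 → critical value z_{0.005} = 2.576.
Power = Φ(δ − 2.576) = Φ(0.280) = 0.6103.
Type II error: β = 1 − power = 1 − 0.6103 = 0.3897.

β ≈ 0.390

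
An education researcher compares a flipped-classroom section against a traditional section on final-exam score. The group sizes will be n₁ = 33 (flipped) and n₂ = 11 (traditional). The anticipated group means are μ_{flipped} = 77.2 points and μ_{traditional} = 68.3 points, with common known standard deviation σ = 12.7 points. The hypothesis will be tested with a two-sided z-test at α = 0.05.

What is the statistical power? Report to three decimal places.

Power ≈ 0.521

Standardized effect: d = |μ_{flipped} − μ_{traditional}| / σ = |77.2 − 68.3| / 12.7 = 0.7008
Noncentrality parameter: δ = d / √(1/n₁ + 1/n₂) = 0.7008 / √(1/33 + 1/11) = 2.0129
Two-sided α = 0.05 → critical value z_{0.025} = 1.960.
Power = Φ(δ − 1.960) + Φ(−δ − 1.960) = Φ(0.053) + Φ(-3.973) = 0.5211 + 0.0000 = 0.5211.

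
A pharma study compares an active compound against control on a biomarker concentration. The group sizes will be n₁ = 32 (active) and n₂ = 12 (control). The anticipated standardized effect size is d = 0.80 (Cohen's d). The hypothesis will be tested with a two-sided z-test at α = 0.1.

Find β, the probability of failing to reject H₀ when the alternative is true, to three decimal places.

Noncentrality parameter: δ = d / √(1/n₁ + 1/n₂) = 0.80 / √(1/32 + 1/12) = 2.3634
Two-sided α = 0.1 → critical value z_{0.05} = 1.645.
Power = Φ(δ − 1.645) + Φ(−δ − 1.645) = Φ(0.719) + Φ(-4.008) = 0.7638 + 0.0000 = 0.7638.
Type II error: β = 1 − power = 1 − 0.7638 = 0.2362.

β ≈ 0.236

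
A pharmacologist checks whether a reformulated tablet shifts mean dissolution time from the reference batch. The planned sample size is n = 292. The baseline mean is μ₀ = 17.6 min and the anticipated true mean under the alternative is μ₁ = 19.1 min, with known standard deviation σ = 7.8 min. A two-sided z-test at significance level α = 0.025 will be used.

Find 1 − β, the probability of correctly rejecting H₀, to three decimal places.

Power ≈ 0.852

Standardized effect: d = |μ₁ − μ₀| / σ = |19.1 − 17.6| / 7.8 = 0.1923
Noncentrality parameter: δ = d·√n = 0.1923 × √292 = 3.2862
Critical value for a two-sided test at α = 0.025: z_{α/2} = 2.241.
Power = Φ(δ − 2.241) + Φ(−δ − 2.241) = Φ(1.045) + Φ(-5.528) = 0.8519 + 0.0000 = 0.8519.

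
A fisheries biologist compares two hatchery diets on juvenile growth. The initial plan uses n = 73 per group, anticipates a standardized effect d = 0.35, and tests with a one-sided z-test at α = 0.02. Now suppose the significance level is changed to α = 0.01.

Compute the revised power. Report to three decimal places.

Power ≈ 0.416

δ = d·√(n/2) = 0.35 × √(73/2) = 2.1145 (unchanged). New critical value: z_{0.01} = 2.326.
Revised power = Φ(δ − 2.326) = Φ(-0.212) = 0.4161.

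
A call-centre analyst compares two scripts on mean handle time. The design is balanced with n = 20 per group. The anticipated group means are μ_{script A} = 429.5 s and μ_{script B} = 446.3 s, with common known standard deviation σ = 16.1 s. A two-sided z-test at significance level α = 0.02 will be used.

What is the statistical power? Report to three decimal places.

Power ≈ 0.835

Standardized effect: d = |μ_{script A} − μ_{script B}| / σ = |429.5 − 446.3| / 16.1 = 1.0435
Noncentrality parameter: δ = d·√(n/2) = 1.0435 × √(20/2) = 3.2998
Two-sided α = 0.02 → critical value z_{0.01} = 2.326.
Power = Φ(δ − 2.326) + Φ(−δ − 2.326) = Φ(0.973) + Φ(-5.626) = 0.8348 + 0.0000 = 0.8348.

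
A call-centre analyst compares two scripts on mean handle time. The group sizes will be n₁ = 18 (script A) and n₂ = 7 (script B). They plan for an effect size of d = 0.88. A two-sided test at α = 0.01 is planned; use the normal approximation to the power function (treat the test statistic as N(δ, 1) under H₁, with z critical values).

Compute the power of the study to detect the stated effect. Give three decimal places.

Power ≈ 0.274

Noncentrality parameter: δ = d / √(1/n₁ + 1/n₂) = 0.88 / √(1/18 + 1/7) = 1.9756
Two-sided α = 0.01 → critical value z_{0.005} = 2.576.
Power = Φ(δ − 2.576) + Φ(−δ − 2.576) = Φ(-0.600) + Φ(-4.551) = 0.2742 + 0.0000 = 0.2742.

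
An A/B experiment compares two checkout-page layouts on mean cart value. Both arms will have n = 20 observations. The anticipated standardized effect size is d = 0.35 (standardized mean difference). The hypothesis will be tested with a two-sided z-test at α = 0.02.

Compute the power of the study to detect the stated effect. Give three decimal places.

Power ≈ 0.112

Noncentrality parameter: δ = d·√(n/2) = 0.35 × √(20/2) = 1.1068
Critical value for a two-sided test at α = 0.02: z_{α/2} = 2.326.
Power = Φ(δ − 2.326) + Φ(−δ − 2.326) = Φ(-1.220) + Φ(-3.433) = 0.1113 + 0.0003 = 0.1116.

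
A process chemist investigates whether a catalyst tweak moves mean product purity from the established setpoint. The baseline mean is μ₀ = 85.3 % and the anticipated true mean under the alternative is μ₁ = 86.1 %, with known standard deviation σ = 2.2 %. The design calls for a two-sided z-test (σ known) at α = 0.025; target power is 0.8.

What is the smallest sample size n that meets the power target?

Standardized effect: d = |μ₁ − μ₀| / σ = |86.1 − 85.3| / 2.2 = 0.3636
Set Φ(δ − 2.241) = 0.8; then δ − 2.241 = Φ⁻¹(0.8) = 0.842, giving δ = 3.083.
(For δ > 0 the lower-tail rejection region contributes negligibly to power, so the one-term inversion is standard.)
δ = d·√n ⇒ n = (δ/d)² = (3.083 / 0.3636)² = 71.88.
Rounding up, n = 72.

n = 72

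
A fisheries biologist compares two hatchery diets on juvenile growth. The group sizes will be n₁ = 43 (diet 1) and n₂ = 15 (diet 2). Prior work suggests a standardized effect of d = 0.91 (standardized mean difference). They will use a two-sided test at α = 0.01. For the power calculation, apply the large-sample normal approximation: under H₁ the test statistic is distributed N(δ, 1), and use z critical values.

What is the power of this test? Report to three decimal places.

Power ≈ 0.677

Noncentrality parameter: δ = d / √(1/n₁ + 1/n₂) = 0.91 / √(1/43 + 1/15) = 3.0346
Two-sided α = 0.01 → critical value z_{0.005} = 2.576.
Power = Φ(δ − 2.576) + Φ(−δ − 2.576) = Φ(0.459) + Φ(-5.610) = 0.6768 + 0.0000 = 0.6768.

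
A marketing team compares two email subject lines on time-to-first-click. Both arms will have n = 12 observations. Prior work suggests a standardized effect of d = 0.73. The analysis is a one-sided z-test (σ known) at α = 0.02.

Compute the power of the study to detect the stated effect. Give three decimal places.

Noncentrality parameter: δ = d·√(n/2) = 0.73 × √(12/2) = 1.7881
Critical value for a one-sided test at α = 0.02: z_α = 2.054.
Power = Φ(δ − 2.054) = Φ(-0.266) = 0.3953.

Power ≈ 0.395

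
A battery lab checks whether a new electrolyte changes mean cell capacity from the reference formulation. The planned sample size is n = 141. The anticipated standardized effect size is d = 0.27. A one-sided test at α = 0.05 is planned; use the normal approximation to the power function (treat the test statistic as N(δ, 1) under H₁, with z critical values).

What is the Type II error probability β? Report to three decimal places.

Noncentrality parameter: δ = d·√n = 0.27 × √141 = 3.2061
Critical value for a one-sided test at α = 0.05: z_α = 1.645.
Power = Φ(δ − 1.645) = Φ(1.561) = 0.9408.
Type II error: β = 1 − power = 1 − 0.9408 = 0.0592.

β ≈ 0.059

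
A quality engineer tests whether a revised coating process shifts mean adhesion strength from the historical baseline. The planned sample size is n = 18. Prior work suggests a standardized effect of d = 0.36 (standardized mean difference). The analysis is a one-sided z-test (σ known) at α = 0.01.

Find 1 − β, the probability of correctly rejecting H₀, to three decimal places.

Noncentrality parameter: δ = d·√n = 0.36 × √18 = 1.5274
One-sided α = 0.01 → critical value z_{0.01} = 2.326.
Power = Φ(δ − 2.326) = Φ(-0.799) = 0.2121.

Power ≈ 0.212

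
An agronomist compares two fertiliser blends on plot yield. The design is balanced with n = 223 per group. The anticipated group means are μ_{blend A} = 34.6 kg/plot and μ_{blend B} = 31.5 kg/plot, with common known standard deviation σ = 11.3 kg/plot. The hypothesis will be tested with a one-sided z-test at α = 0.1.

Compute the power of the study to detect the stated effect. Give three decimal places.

Power ≈ 0.947

Standardized effect: d = |μ_{blend A} − μ_{blend B}| / σ = |34.6 − 31.5| / 11.3 = 0.2743
Noncentrality parameter: δ = d·√(n/2) = 0.2743 × √(223/2) = 2.8968
One-sided α = 0.1 → critical value z_{0.1} = 1.282.
Power = P(Z > 1.282 − δ) = Φ(1.615) = 0.9469.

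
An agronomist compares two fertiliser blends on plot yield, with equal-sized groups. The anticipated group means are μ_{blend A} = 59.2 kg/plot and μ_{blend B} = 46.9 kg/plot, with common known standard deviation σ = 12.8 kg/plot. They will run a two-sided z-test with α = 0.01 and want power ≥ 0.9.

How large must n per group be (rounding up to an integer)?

n = 33 per group

Standardized effect: d = |μ_{blend A} − μ_{blend B}| / σ = |59.2 − 46.9| / 12.8 = 0.9609
Set Φ(δ − 2.576) = 0.9; then δ − 2.576 = Φ⁻¹(0.9) = 1.282, giving δ = 3.857.
(For δ > 0 the lower-tail rejection region contributes negligibly to power, so the one-term inversion is standard.)
δ = d·√(n/2) ⇒ n = 2(δ/d)² = 2 × (3.857 / 0.9609)² = 32.23.
Rounding up, n = 33 per group.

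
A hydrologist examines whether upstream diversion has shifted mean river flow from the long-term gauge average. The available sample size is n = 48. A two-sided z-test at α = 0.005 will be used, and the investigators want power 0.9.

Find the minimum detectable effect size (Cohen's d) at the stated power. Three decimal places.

Need Φ(δ − 2.807) = 0.9, so δ = 2.807 + 1.282 = 4.089.
(The second rejection-region term Φ(−δ − z_{α/2}) is negligible and dropped.)
δ = d·√n ⇒ d = δ/√n = 4.089/√48 = 0.5901.

d ≈ 0.590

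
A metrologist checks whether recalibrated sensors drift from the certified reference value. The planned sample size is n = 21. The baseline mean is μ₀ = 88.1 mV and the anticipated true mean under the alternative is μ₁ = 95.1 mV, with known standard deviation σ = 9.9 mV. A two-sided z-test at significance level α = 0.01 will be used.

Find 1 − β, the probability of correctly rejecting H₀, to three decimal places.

Standardized effect: d = |μ₁ − μ₀| / σ = |95.1 − 88.1| / 9.9 = 0.7071
Noncentrality parameter: δ = d·√n = 0.7071 × √21 = 3.2402
Two-sided α = 0.01 → critical value z_{0.005} = 2.576.
Power = Φ(δ − 2.576) + Φ(−δ − 2.576) = Φ(0.664) + Φ(-5.816) = 0.7468 + 0.0000 = 0.7468.

Power ≈ 0.747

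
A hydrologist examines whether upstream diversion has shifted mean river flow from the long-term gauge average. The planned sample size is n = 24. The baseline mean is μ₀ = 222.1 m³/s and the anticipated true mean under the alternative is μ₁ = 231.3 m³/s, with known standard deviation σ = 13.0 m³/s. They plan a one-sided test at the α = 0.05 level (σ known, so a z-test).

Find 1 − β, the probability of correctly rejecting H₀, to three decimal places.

Power ≈ 0.966

Standardized effect: d = |μ₁ − μ₀| / σ = |231.3 − 222.1| / 13.0 = 0.7077
Noncentrality parameter: δ = d·√n = 0.7077 × √24 = 3.4670
Critical value for a one-sided test at α = 0.05: z_α = 1.645.
Power = Φ(δ − 1.645) = Φ(1.822) = 0.9658.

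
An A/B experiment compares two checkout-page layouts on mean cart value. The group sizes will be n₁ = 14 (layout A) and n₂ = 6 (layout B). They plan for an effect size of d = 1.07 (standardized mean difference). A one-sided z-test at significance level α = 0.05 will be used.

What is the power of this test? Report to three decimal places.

Noncentrality parameter: δ = d / √(1/n₁ + 1/n₂) = 1.07 / √(1/14 + 1/6) = 2.1928
Critical value for a one-sided test at α = 0.05: z_α = 1.645.
Power = P(Z > 1.645 − δ) = Φ(0.548) = 0.7082.

Power ≈ 0.708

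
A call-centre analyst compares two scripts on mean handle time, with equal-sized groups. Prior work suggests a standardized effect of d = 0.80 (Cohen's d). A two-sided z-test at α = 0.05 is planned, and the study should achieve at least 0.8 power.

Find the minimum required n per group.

Set Φ(δ − 1.960) = 0.8; then δ − 1.960 = Φ⁻¹(0.8) = 0.842, giving δ = 2.802.
(For δ > 0 the lower-tail rejection region contributes negligibly to power, so the one-term inversion is standard.)
δ = d·√(n/2) ⇒ n = 2(δ/d)² = 2 × (2.802 / 0.80)² = 24.53.
Rounding up, n = 25 per group.

n = 25 per group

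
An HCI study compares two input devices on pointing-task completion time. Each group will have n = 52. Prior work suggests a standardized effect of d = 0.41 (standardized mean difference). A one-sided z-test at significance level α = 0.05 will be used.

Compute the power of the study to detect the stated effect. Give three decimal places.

Noncentrality parameter: δ = d·√(n/2) = 0.41 × √(52/2) = 2.0906
Critical value for a one-sided test at α = 0.05: z_α = 1.645.
Power = Φ(δ − 1.645) = Φ(0.446) = 0.6721.

Power ≈ 0.672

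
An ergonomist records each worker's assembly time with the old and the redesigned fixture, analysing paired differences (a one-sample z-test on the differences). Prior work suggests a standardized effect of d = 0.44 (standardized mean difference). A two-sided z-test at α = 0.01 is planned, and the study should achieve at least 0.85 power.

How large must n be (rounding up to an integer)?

Set Φ(δ − 2.576) = 0.85; then δ − 2.576 = Φ⁻¹(0.85) = 1.036, giving δ = 3.612.
(Ignoring the negligible lower-tail rejection probability gives the usual closed-form inversion.)
δ = d·√n ⇒ n = (δ/d)² = (3.612 / 0.44)² = 67.40.
Rounding up, n = 68.

n = 68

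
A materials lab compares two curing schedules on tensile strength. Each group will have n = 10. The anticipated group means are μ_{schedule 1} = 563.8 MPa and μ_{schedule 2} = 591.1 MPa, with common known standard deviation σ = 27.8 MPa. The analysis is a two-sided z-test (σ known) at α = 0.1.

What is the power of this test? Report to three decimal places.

Standardized effect: d = |μ_{schedule 1} − μ_{schedule 2}| / σ = |563.8 − 591.1| / 27.8 = 0.9820
Noncentrality parameter: δ = d·√(n/2) = 0.9820 × √(10/2) = 2.1959
Two-sided α = 0.1 → critical value z_{0.05} = 1.645.
Power = Φ(δ − 1.645) + Φ(−δ − 1.645) = Φ(0.551) + Φ(-3.841) = 0.7092 + 0.0001 = 0.7092.

Power ≈ 0.709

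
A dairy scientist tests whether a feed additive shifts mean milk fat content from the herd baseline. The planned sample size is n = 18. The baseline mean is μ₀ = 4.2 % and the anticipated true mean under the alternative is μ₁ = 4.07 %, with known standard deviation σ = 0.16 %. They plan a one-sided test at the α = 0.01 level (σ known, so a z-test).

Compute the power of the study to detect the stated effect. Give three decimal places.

Standardized effect: d = |μ₁ − μ₀| / σ = |4.07 − 4.2| / 0.16 = 0.8125
Noncentrality parameter: δ = d·√n = 0.8125 × √18 = 3.4471
One-sided α = 0.01 → critical value z_{0.01} = 2.326.
Power = Φ(δ − 2.326) = Φ(1.121) = 0.8688.

Power ≈ 0.869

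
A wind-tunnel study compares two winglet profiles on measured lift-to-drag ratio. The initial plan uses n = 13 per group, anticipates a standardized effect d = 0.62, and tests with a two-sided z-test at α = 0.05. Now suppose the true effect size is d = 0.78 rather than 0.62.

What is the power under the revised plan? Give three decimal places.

Power ≈ 0.511

With d = 0.78: δ = d·√(n/2) = 0.78 × √(13/2) = 1.9886. Critical value z_{0.025} = 1.960.
Revised power = Φ(δ − 1.960) + Φ(−δ − 1.960) = Φ(0.029) + Φ(-3.949) = 0.5114 + 0.0000 = 0.5115.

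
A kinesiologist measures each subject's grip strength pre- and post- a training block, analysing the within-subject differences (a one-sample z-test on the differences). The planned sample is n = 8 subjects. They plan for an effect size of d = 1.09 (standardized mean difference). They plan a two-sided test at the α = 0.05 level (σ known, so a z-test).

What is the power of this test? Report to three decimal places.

Noncentrality parameter: δ = d·√n = 1.09 × √8 = 3.0830
Two-sided α = 0.05 → critical value z_{0.025} = 1.960.
Power = Φ(δ − 1.960) + Φ(−δ − 1.960) = Φ(1.123) + Φ(-5.043) = 0.8693 + 0.0000 = 0.8693.

Power ≈ 0.869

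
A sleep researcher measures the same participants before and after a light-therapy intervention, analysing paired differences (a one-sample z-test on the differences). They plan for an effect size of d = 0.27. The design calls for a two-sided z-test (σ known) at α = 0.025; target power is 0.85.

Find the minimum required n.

For power 0.85 need Φ(δ − z_{0.0125}) = 0.85, so δ = z_{0.0125} + z_{0.15} = 2.241 + 1.036 = 3.278.
(For δ > 0 the lower-tail rejection region contributes negligibly to power, so the one-term inversion is standard.)
δ = d·√n ⇒ n = (δ/d)² = (3.278 / 0.27)² = 147.38.
Rounding up, n = 148.

n = 148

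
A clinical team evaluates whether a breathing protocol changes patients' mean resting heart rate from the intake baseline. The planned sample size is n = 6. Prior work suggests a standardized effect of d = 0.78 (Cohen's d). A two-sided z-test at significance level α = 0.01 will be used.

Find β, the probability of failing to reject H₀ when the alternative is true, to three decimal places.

β ≈ 0.747

Noncentrality parameter: δ = d·√n = 0.78 × √6 = 1.9106
Critical value for a two-sided test at α = 0.01: z_{α/2} = 2.576.
Power = Φ(δ − 2.576) + Φ(−δ − 2.576) = Φ(-0.665) + Φ(-4.486) = 0.2530 + 0.0000 = 0.2530.
Type II error: β = 1 − power = 1 − 0.2530 = 0.7470.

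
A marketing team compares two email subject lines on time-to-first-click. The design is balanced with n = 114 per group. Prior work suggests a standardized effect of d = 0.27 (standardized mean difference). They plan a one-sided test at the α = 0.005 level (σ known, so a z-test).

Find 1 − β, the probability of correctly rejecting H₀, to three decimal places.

Power ≈ 0.296

Noncentrality parameter: δ = d·√(n/2) = 0.27 × √(114/2) = 2.0385
One-sided α = 0.005 → critical value z_{0.005} = 2.576.
Power = Φ(δ − 2.576) = Φ(-0.537) = 0.2955.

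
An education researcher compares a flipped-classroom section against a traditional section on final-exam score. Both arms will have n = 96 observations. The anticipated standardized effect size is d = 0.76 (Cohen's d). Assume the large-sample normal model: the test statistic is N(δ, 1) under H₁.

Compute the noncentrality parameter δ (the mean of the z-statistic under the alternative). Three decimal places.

The noncentrality parameter scales effect size by the design's sample-size factor: δ = d·√(n/2) = 0.76 × √(96/2) = 5.2654

δ ≈ 5.265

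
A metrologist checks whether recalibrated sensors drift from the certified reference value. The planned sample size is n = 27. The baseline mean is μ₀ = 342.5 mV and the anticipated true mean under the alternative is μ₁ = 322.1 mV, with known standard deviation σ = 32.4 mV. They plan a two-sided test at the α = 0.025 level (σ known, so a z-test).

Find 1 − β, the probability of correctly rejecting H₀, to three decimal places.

Standardized effect: d = |μ₁ − μ₀| / σ = |322.1 − 342.5| / 32.4 = 0.6296
Noncentrality parameter: δ = d·√n = 0.6296 × √27 = 3.2717
Two-sided α = 0.025 → critical value z_{0.0125} = 2.241.
Power = Φ(δ − 2.241) + Φ(−δ − 2.241) = Φ(1.030) + Φ(-5.513) = 0.8486 + 0.0000 = 0.8486.

Power ≈ 0.849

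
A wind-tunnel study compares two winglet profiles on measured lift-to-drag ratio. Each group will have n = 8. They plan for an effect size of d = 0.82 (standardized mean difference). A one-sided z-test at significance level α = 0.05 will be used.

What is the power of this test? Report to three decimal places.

Power ≈ 0.498

Noncentrality parameter: δ = d·√(n/2) = 0.82 × √(8/2) = 1.6400
One-sided α = 0.05 → critical value z_{0.05} = 1.645.
Power = P(Z > 1.645 − δ) = Φ(-0.005) = 0.4981.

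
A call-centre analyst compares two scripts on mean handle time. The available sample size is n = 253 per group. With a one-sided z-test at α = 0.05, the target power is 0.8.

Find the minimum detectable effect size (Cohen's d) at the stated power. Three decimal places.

d ≈ 0.221

Need Φ(δ − 1.645) = 0.8, so δ = 1.645 + 0.842 = 2.486.
δ = d·√(n/2) ⇒ d = δ/√(n/2) = 2.486/√(253/2) = 0.2211.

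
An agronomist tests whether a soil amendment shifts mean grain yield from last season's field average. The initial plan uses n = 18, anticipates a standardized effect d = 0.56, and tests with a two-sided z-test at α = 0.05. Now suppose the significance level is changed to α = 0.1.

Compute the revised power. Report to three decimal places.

δ = d·√n = 0.56 × √18 = 2.3759 (unchanged). New critical value: z_{0.05} = 1.645.
Revised power = Φ(δ − 1.645) + Φ(−δ − 1.645) = Φ(0.731) + Φ(-4.021) = 0.7676 + 0.0000 = 0.7676.

Power ≈ 0.768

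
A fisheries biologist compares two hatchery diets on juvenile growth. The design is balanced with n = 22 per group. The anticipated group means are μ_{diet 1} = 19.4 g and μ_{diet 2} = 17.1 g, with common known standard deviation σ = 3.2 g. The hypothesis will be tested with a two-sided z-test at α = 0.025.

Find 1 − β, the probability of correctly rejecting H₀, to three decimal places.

Power ≈ 0.557

Standardized effect: d = |μ_{diet 1} − μ_{diet 2}| / σ = |19.4 − 17.1| / 3.2 = 0.7187
Noncentrality parameter: δ = d·√(n/2) = 0.7187 × √(22/2) = 2.3838
Critical value for a two-sided test at α = 0.025: z_{α/2} = 2.241.
Power = Φ(δ − 2.241) + Φ(−δ − 2.241) = Φ(0.142) + Φ(-4.625) = 0.5566 + 0.0000 = 0.5566.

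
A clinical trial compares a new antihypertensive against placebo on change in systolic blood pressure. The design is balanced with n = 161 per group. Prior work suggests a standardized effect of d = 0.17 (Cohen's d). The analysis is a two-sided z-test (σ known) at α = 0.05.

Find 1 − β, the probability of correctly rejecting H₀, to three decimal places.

Noncentrality parameter: δ = d·√(n/2) = 0.17 × √(161/2) = 1.5253
Two-sided α = 0.05 → critical value z_{0.025} = 1.960.
Power = Φ(δ − 1.960) + Φ(−δ − 1.960) = Φ(-0.435) + Φ(-3.485) = 0.3319 + 0.0002 = 0.3321.

Power ≈ 0.332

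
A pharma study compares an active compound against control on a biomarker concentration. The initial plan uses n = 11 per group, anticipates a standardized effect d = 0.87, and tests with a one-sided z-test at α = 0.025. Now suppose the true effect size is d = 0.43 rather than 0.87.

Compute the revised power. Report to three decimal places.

With d = 0.43: δ = d·√(n/2) = 0.43 × √(11/2) = 1.0084. Critical value z_{0.025} = 1.960.
Revised power = P(Z > 1.960 − δ) = Φ(-0.952) = 0.1707.

Power ≈ 0.171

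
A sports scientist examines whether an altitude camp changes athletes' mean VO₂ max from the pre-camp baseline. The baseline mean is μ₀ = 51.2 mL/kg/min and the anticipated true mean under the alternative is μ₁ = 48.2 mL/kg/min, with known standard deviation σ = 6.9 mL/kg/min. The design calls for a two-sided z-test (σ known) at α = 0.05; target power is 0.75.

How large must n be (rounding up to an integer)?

Standardized effect: d = |μ₁ − μ₀| / σ = |48.2 − 51.2| / 6.9 = 0.4348
For power 0.75 need Φ(δ − z_{0.025}) = 0.75, so δ = z_{0.025} + z_{0.25} = 1.960 + 0.674 = 2.634.
(For δ > 0 the lower-tail rejection region contributes negligibly to power, so the one-term inversion is standard.)
δ = d·√n ⇒ n = (δ/d)² = (2.634 / 0.4348)² = 36.71.
Rounding up, n = 37.

n = 37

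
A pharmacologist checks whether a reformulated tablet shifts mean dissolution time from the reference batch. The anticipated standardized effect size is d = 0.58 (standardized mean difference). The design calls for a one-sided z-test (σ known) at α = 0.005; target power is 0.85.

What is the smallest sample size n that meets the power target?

n = 39

For power 0.85 need Φ(δ − z_{0.005}) = 0.85, so δ = z_{0.005} + z_{0.15} = 2.576 + 1.036 = 3.612.
δ = d·√n ⇒ n = (δ/d)² = (3.612 / 0.58)² = 38.79.
Rounding up, n = 39.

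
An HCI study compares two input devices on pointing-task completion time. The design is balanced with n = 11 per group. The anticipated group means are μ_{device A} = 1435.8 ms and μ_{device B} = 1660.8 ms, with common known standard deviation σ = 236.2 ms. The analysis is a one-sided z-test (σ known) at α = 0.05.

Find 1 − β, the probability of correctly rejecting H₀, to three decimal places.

Standardized effect: d = |μ_{device A} − μ_{device B}| / σ = |1435.8 − 1660.8| / 236.2 = 0.9526
Noncentrality parameter: δ = d·√(n/2) = 0.9526 × √(11/2) = 2.2340
Critical value for a one-sided test at α = 0.05: z_α = 1.645.
Power = Φ(δ − 1.645) = Φ(0.589) = 0.7221.

Power ≈ 0.722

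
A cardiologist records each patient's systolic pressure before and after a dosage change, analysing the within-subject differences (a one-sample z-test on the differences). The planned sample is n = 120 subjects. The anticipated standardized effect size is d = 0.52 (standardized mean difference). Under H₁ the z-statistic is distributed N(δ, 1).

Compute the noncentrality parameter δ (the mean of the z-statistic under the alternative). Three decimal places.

The noncentrality parameter scales effect size by the design's sample-size factor: δ = d·√n = 0.52 × √120 = 5.6963

δ ≈ 5.696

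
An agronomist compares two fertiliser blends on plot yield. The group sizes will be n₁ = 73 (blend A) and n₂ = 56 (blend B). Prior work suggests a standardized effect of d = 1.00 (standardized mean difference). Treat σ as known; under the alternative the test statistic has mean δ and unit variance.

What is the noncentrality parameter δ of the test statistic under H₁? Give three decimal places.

δ = d / √(1/n₁ + 1/n₂) = 1.00 / √(1/73 + 1/56) = 5.6294

δ ≈ 5.629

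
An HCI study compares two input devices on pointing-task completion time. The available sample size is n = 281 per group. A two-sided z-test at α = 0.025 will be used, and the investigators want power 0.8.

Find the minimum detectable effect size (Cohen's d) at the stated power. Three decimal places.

d ≈ 0.260

Required noncentrality: δ = z_{0.0125} + z_{0.20} = 2.241 + 0.842 = 3.083.
(The second rejection-region term Φ(−δ − z_{α/2}) is negligible and dropped.)
δ = d·√(n/2) ⇒ d = δ/√(n/2) = 3.083/√(281/2) = 0.2601.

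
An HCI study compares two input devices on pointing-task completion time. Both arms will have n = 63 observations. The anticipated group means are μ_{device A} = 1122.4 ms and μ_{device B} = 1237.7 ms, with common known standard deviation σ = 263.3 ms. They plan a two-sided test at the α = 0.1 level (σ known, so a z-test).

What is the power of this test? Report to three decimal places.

Power ≈ 0.792

Standardized effect: d = |μ_{device A} − μ_{device B}| / σ = |1122.4 − 1237.7| / 263.3 = 0.4379
Noncentrality parameter: δ = d·√(n/2) = 0.4379 × √(63/2) = 2.4577
Critical value for a two-sided test at α = 0.1: z_{α/2} = 1.645.
Power = Φ(δ − 1.645) + Φ(−δ − 1.645) = Φ(0.813) + Φ(-4.103) = 0.7919 + 0.0000 = 0.7919.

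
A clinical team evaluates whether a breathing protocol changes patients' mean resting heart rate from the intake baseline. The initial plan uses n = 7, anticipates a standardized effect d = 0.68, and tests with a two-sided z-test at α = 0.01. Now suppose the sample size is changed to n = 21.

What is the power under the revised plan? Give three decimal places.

With n = 21: δ = d·√n = 0.68 × √21 = 3.1162. Critical value z_{0.005} = 2.576.
Revised power = Φ(δ − 2.576) + Φ(−δ − 2.576) = Φ(0.540) + Φ(-5.692) = 0.7055 + 0.0000 = 0.7055.

Power ≈ 0.706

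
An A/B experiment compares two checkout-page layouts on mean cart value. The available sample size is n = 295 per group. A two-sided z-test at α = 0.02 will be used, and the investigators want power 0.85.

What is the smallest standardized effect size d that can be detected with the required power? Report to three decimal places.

d ≈ 0.277

Need Φ(δ − 2.326) = 0.85, so δ = 2.326 + 1.036 = 3.363.
(Lower-tail contribution to power is negligible for δ > 0.)
δ = d·√(n/2) ⇒ d = δ/√(n/2) = 3.363/√(295/2) = 0.2769.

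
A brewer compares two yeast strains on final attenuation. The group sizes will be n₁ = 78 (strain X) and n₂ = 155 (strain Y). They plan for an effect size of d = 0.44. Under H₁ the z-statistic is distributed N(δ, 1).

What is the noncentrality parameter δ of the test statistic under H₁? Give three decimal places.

δ ≈ 3.169

δ = d / √(1/n₁ + 1/n₂) = 0.44 / √(1/78 + 1/155) = 3.1695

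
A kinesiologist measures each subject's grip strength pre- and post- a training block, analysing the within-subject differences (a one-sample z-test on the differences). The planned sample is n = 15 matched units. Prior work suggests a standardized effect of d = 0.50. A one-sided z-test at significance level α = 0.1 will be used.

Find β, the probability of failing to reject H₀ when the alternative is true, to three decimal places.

β ≈ 0.256

Noncentrality parameter: δ = d·√n = 0.50 × √15 = 1.9365
Critical value for a one-sided test at α = 0.1: z_α = 1.282.
Power = Φ(δ − 1.282) = Φ(0.655) = 0.7437.
Type II error: β = 1 − power = 1 − 0.7437 = 0.2563.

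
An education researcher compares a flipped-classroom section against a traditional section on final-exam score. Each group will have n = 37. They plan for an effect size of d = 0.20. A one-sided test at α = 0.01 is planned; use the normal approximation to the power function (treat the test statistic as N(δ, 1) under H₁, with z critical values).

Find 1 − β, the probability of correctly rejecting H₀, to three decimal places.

Power ≈ 0.071

Noncentrality parameter: δ = d·√(n/2) = 0.20 × √(37/2) = 0.8602
One-sided α = 0.01 → critical value z_{0.01} = 2.326.
Power = P(Z > 2.326 − δ) = Φ(-1.466) = 0.0713.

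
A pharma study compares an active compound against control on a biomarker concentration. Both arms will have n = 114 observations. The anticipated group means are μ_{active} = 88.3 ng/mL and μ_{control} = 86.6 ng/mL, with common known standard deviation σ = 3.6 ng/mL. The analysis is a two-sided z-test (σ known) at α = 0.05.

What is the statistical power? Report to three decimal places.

Standardized effect: d = |μ_{active} − μ_{control}| / σ = |88.3 − 86.6| / 3.6 = 0.4722
Noncentrality parameter: δ = d·√(n/2) = 0.4722 × √(114/2) = 3.5652
Two-sided α = 0.05 → critical value z_{0.025} = 1.960.
Power = Φ(δ − 1.960) + Φ(−δ − 1.960) = Φ(1.605) + Φ(-5.525) = 0.9458 + 0.0000 = 0.9458.

Power ≈ 0.946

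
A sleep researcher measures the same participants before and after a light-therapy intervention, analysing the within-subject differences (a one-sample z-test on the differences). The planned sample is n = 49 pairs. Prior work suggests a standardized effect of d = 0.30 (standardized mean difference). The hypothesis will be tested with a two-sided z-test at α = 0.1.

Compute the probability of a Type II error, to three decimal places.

Noncentrality parameter: δ = d·√n = 0.30 × √49 = 2.1000
Two-sided α = 0.1 → critical value z_{0.05} = 1.645.
Power = Φ(δ − 1.645) + Φ(−δ − 1.645) = Φ(0.455) + Φ(-3.745) = 0.6755 + 0.0001 = 0.6756.
Type II error: β = 1 − power = 1 − 0.6756 = 0.3244.

β ≈ 0.324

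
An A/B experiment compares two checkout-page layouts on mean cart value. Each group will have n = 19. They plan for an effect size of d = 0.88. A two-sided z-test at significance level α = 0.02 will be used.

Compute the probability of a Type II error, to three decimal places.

β ≈ 0.350

Noncentrality parameter: δ = d·√(n/2) = 0.88 × √(19/2) = 2.7123
Critical value for a two-sided test at α = 0.02: z_{α/2} = 2.326.
Power = Φ(δ − 2.326) + Φ(−δ − 2.326) = Φ(0.386) + Φ(-5.039) = 0.6502 + 0.0000 = 0.6502.
Type II error: β = 1 − power = 1 − 0.6502 = 0.3498.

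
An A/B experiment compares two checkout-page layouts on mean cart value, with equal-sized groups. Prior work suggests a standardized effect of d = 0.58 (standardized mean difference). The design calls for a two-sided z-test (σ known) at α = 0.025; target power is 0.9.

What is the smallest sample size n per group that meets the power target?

Set Φ(δ − 2.241) = 0.9; then δ − 2.241 = Φ⁻¹(0.9) = 1.282, giving δ = 3.523.
(The Φ(−δ − z_{α/2}) term is vanishingly small for δ > 0 and is dropped in the standard sample-size formula.)
δ = d·√(n/2) ⇒ n = 2(δ/d)² = 2 × (3.523 / 0.58)² = 73.79.
Round up to the next whole unit.

n = 74 per group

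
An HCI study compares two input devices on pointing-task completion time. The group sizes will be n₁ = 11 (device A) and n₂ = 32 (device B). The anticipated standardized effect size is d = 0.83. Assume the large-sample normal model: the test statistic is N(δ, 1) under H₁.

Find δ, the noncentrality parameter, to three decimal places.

The noncentrality parameter scales effect size by the design's sample-size factor: δ = d / √(1/n₁ + 1/n₂) = 0.83 / √(1/11 + 1/32) = 2.3747

δ ≈ 2.375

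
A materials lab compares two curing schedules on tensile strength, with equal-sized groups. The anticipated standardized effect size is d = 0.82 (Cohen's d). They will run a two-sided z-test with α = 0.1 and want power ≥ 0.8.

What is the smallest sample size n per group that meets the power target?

n = 19 per group

For power 0.8 need Φ(δ − z_{0.05}) = 0.8, so δ = z_{0.05} + z_{0.20} = 1.645 + 0.842 = 2.486.
(Ignoring the negligible lower-tail rejection probability gives the usual closed-form inversion.)
δ = d·√(n/2) ⇒ n = 2(δ/d)² = 2 × (2.486 / 0.82)² = 18.39.
Rounding up, n = 19 per group.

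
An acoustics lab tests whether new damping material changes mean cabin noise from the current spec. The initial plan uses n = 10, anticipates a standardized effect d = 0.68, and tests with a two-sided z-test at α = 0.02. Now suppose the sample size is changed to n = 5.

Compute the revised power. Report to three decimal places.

Power ≈ 0.210

With n = 5: δ = d·√n = 0.68 × √5 = 1.5205. Critical value z_{0.01} = 2.326.
Revised power = Φ(δ − 2.326) + Φ(−δ − 2.326) = Φ(-0.806) + Φ(-3.847) = 0.2102 + 0.0001 = 0.2102.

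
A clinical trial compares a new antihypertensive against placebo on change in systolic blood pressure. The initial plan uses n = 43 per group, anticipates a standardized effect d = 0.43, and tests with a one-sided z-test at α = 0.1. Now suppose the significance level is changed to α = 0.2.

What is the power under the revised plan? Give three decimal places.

δ = d·√(n/2) = 0.43 × √(43/2) = 1.9938 (unchanged). New critical value: z_{0.2} = 0.842.
Revised power = Φ(δ − 0.842) = Φ(1.152) = 0.8754.

Power ≈ 0.875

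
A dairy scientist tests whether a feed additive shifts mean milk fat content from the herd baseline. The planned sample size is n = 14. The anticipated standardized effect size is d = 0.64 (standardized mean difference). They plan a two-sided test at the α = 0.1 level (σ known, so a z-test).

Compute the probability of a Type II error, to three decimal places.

β ≈ 0.227

Noncentrality parameter: δ = d·√n = 0.64 × √14 = 2.3947
Two-sided α = 0.1 → critical value z_{0.05} = 1.645.
Power = Φ(δ − 1.645) + Φ(−δ − 1.645) = Φ(0.750) + Φ(-4.040) = 0.7733 + 0.0000 = 0.7733.
Type II error: β = 1 − power = 1 − 0.7733 = 0.2267.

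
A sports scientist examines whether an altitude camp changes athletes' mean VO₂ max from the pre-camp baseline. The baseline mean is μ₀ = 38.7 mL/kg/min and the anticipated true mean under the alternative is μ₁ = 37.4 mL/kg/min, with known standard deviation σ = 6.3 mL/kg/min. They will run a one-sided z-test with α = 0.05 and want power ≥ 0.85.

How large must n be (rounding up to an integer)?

Standardized effect: d = |μ₁ − μ₀| / σ = |37.4 − 38.7| / 6.3 = 0.2063
For power 0.85 need Φ(δ − z_{0.05}) = 0.85, so δ = z_{0.05} + z_{0.15} = 1.645 + 1.036 = 2.681.
δ = d·√n ⇒ n = (δ/d)² = (2.681 / 0.2063)² = 168.84.
Round up to the next whole unit.

n = 169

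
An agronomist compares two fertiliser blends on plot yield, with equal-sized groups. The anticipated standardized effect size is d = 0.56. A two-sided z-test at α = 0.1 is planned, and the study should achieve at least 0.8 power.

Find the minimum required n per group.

Set Φ(δ − 1.645) = 0.8; then δ − 1.645 = Φ⁻¹(0.8) = 0.842, giving δ = 2.486.
(For δ > 0 the lower-tail rejection region contributes negligibly to power, so the one-term inversion is standard.)
δ = d·√(n/2) ⇒ n = 2(δ/d)² = 2 × (2.486 / 0.56)² = 39.43.
Round up to the next whole unit.

n = 40 per group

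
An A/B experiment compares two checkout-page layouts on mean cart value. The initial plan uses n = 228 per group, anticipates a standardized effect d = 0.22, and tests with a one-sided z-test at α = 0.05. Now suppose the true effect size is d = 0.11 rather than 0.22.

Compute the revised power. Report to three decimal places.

With d = 0.11: δ = d·√(n/2) = 0.11 × √(228/2) = 1.1745. Critical value z_{0.05} = 1.645.
Revised power = P(Z > 1.645 − δ) = Φ(-0.470) = 0.3190.

Power ≈ 0.319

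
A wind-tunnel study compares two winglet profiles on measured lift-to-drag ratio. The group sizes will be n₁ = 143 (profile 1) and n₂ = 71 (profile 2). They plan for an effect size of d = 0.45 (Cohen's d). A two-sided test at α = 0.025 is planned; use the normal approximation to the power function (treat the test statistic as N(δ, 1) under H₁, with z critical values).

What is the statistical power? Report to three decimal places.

Noncentrality parameter: λ = d / √(1/n₁ + 1/n₂) = 0.45 / √(1/143 + 1/71) = 3.0996
Critical value for a two-sided test at α = 0.025: z_{α/2} = 2.241.
Power = Φ(λ − 2.241) + Φ(−λ − 2.241) = Φ(0.858) + Φ(-5.341) = 0.8046 + 0.0000 = 0.8046.

Power ≈ 0.805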